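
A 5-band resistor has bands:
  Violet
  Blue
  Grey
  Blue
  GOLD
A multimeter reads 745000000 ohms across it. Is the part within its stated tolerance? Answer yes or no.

Violet → 7 (first significant figure)
Blue → 6 (second significant figure)
Grey → 8 (third significant figure)
Blue → ×10^6 multiplier
Gold → ±5% tolerance
768 × 1000000 = 768000000 Ω
Allowed range: 729600000 Ω to 806400000 Ω.
745000000 ohms lies inside that range.

yes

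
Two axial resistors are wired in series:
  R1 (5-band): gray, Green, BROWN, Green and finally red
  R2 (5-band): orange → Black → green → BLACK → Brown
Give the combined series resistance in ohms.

R1: grey, green, brown → 851; green ×10^5 → 85100000 Ω.
R2: orange, black, green → 305; black ×1 → 305 Ω.
Series: 85100000 + 305 = 85100305 Ω.

85100305 Ω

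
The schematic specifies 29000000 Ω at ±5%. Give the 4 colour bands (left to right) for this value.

red, white, blue, gold

29000000 Ω = 29 × 10^6.
2 → red
9 → white
Multiplier 10^6 → blue.
±5% tolerance → gold.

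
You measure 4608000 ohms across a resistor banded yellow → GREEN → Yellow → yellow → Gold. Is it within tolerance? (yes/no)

yes

Yellow → 4 (first significant figure)
Green → 5 (second significant figure)
Yellow → 4 (third significant figure)
Yellow → ×10^4 multiplier
Gold → ±5% tolerance
454 × 10000 = 4540000 Ω
Allowed range: 4313000 Ω to 4767000 Ω.
4608000 ohms lies inside that range.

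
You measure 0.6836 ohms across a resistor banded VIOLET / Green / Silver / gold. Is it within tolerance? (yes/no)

Violet → 7 (first significant figure)
Green → 5 (second significant figure)
Silver → ×0.01 multiplier
Gold → ±5% tolerance
75 × 0.01 = 0.75 Ω
Allowed range: 0.7125 Ω to 0.7875 Ω.
0.6836 ohms lies outside that range.

no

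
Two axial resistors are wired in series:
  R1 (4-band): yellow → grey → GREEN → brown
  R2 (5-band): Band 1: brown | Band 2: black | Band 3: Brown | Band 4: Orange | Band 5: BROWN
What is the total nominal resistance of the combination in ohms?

R1: yellow, grey → 48; green ×10^5 → 4800000 Ω.
R2: brown, black, brown → 101; orange ×10^3 → 101000 Ω.
Series: 4800000 + 101000 = 4901000 Ω.

4901000 Ω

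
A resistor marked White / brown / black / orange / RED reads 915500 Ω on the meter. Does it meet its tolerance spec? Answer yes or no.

yes

White → 9 (first significant figure)
Brown → 1 (second significant figure)
Black → 0 (third significant figure)
Orange → ×10^3 multiplier
Red → ±2% tolerance
910 × 1000 = 910000 Ω
Allowed range: 891800 Ω to 928200 Ω.
915500 Ω lies inside that range.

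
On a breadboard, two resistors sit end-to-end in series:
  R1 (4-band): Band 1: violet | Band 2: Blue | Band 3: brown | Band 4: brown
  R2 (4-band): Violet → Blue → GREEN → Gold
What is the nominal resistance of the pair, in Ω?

R1: violet, blue → 76; brown ×10 → 760 Ω.
R2: violet, blue → 76; green ×10^5 → 7600000 Ω.
Series: 760 + 7600000 = 7600760 Ω.

7600760 Ω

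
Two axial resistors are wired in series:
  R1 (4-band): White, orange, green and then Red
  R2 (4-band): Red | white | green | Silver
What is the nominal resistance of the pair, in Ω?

R1: white, orange → 93; green ×10^5 → 9300000 Ω.
R2: red, white → 29; green ×10^5 → 2900000 Ω.
Series: 9300000 + 2900000 = 12200000 Ω.

12200000 Ω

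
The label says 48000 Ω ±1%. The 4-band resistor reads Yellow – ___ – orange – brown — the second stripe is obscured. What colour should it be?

grey

48000 Ω = 48 × 10^3.
The second band gives digit 8 of the significand, and 8 is grey.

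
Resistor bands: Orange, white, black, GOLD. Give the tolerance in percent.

±5%

The last band, gold, is the tolerance band.
Gold corresponds to ±5%.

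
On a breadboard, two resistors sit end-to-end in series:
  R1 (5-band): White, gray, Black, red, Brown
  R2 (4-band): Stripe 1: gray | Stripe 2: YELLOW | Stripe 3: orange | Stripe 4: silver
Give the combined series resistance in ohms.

R1: white, grey, black → 980; red ×10^2 → 98000 Ω.
R2: grey, yellow → 84; orange ×10^3 → 84000 Ω.
Series: 98000 + 84000 = 182000 Ω.

182000 Ω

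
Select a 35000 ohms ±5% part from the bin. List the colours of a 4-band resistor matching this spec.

orange, green, orange, gold

35000 Ω = 35 × 10^3.
3 → orange
5 → green
Multiplier 10^3 → orange.
±5% tolerance → gold.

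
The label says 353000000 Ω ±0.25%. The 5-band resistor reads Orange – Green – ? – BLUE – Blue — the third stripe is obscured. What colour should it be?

353000000 Ω = 353 × 10^6.
The third band gives digit 3 of the significand, and 3 is orange.

orange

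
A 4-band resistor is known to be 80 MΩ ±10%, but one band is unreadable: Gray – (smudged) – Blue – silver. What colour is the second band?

80000000 Ω = 80 × 10^6.
The second band gives digit 0 of the significand, and 0 is black.

black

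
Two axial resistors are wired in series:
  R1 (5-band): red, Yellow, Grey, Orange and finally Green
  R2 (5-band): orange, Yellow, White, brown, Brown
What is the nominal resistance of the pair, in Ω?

251490 Ω

R1: red, yellow, grey → 248; orange ×10^3 → 248000 Ω.
R2: orange, yellow, white → 349; brown ×10 → 3490 Ω.
Series: 248000 + 3490 = 251490 Ω.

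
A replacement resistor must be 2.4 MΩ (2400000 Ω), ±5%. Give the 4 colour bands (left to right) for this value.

red, yellow, green, gold

2400000 Ω = 24 × 10^5.
2 → red
4 → yellow
Multiplier 10^5 → green.
±5% tolerance → gold.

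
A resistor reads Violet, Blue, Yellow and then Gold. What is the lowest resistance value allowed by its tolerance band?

722000 Ω

Violet → 7 (first significant figure)
Blue → 6 (second significant figure)
Yellow → ×10^4 multiplier
Gold → ±5% tolerance
76 × 10000 = 760000 Ω
Lowest = 760000 × (1 − 5/100) = 722000 Ω.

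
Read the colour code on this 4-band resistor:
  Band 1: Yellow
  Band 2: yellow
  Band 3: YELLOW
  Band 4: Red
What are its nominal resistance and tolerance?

440000 Ω ±2%

Yellow → 4 (first significant figure)
Yellow → 4 (second significant figure)
Yellow → ×10^4 multiplier
Red → ±2% tolerance
44 × 10000 = 440000 Ω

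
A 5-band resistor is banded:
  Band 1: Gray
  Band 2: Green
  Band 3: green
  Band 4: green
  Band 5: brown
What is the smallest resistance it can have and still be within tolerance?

Grey → 8 (first significant figure)
Green → 5 (second significant figure)
Green → 5 (third significant figure)
Green → ×10^5 multiplier
Brown → ±1% tolerance
855 × 100000 = 85500000 Ω
Smallest = 85500000 × (1 − 1/100) = 84645000 Ω.

84645000 Ω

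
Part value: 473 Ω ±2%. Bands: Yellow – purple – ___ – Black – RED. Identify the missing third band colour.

orange

473 Ω = 473 × 10^0.
The third band gives digit 3 of the significand, and 3 is orange.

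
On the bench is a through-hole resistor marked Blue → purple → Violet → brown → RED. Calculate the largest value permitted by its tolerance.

6905.4 Ω

Blue → 6 (first significant figure)
Violet → 7 (second significant figure)
Violet → 7 (third significant figure)
Brown → ×10 multiplier
Red → ±2% tolerance
677 × 10 = 6770 Ω
Largest = 6770 × (1 + 2/100) = 6905.4 Ω.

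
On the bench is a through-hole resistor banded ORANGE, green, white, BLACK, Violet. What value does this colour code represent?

Orange → 3 (first significant figure)
Green → 5 (second significant figure)
White → 9 (third significant figure)
Black → ×1 multiplier
359 × 1 = 359 Ω

359 Ω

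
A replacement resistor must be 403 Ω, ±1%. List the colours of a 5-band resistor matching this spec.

403 Ω = 403 × 10^0.
4 → yellow
0 → black
3 → orange
Multiplier 10^0 → black.
±1% tolerance → brown.

yellow, black, orange, black, brown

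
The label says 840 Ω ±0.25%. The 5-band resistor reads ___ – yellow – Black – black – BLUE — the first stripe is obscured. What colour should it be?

grey

840 Ω = 840 × 10^0.
The first band gives digit 8 of the significand, and 8 is grey.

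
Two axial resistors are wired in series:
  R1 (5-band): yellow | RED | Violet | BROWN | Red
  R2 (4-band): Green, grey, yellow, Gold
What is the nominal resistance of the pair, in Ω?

R1: yellow, red, violet → 427; brown ×10 → 4270 Ω.
R2: green, grey → 58; yellow ×10^4 → 580000 Ω.
Series: 4270 + 580000 = 584270 Ω.

584270 Ω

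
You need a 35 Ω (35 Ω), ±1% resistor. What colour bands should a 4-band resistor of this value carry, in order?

35 Ω = 35 × 10^0.
3 → orange
5 → green
Multiplier 10^0 → black.
±1% tolerance → brown.

orange, green, black, brown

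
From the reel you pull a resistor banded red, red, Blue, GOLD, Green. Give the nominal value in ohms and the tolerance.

Red → 2 (first significant figure)
Red → 2 (second significant figure)
Blue → 6 (third significant figure)
Gold → ×0.1 multiplier
Green → ±0.5% tolerance
226 × 0.1 = 22.6 Ω

22.6 Ω ±0.5%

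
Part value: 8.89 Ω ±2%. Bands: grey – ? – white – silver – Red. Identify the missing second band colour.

grey

8.89 Ω = 889 × 10^-2.
The second band gives digit 8 of the significand, and 8 is grey.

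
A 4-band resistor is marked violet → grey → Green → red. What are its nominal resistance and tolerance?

7800000 Ω ±2%

Violet → 7 (first significant figure)
Grey → 8 (second significant figure)
Green → ×10^5 multiplier
Red → ±2% tolerance
78 × 100000 = 7800000 Ω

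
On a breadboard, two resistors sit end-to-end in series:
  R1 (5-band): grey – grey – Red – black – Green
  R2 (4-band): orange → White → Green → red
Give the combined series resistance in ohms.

3900882 Ω

R1: grey, grey, red → 882; black ×1 → 882 Ω.
R2: orange, white → 39; green ×10^5 → 3900000 Ω.
Series: 882 + 3900000 = 3900882 Ω.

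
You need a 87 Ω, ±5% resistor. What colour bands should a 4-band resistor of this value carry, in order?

87 Ω = 87 × 10^0.
8 → grey
7 → violet
Multiplier 10^0 → black.
±5% tolerance → gold.

grey, violet, black, gold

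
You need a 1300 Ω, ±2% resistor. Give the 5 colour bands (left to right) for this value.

1300 Ω = 130 × 10^1.
1 → brown
3 → orange
0 → black
Multiplier 10^1 → brown.
±2% tolerance → red.

brown, orange, black, brown, red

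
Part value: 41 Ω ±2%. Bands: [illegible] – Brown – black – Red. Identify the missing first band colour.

41 Ω = 41 × 10^0.
The first band gives digit 4 of the significand, and 4 is yellow.

yellow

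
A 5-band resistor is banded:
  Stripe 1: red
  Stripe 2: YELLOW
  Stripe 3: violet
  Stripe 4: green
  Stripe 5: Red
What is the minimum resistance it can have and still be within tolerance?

Red → 2 (first significant figure)
Yellow → 4 (second significant figure)
Violet → 7 (third significant figure)
Green → ×10^5 multiplier
Red → ±2% tolerance
247 × 100000 = 24700000 Ω
Minimum = 24700000 × (1 − 2/100) = 24206000 Ω.

24206000 Ω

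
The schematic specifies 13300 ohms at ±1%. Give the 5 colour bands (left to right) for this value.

13300 Ω = 133 × 10^2.
1 → brown
3 → orange
3 → orange
Multiplier 10^2 → red.
±1% tolerance → brown.

brown, orange, orange, red, brown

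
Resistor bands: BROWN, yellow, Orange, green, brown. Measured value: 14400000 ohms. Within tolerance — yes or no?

yes

Brown → 1 (first significant figure)
Yellow → 4 (second significant figure)
Orange → 3 (third significant figure)
Green → ×10^5 multiplier
Brown → ±1% tolerance
143 × 100000 = 14300000 Ω
Allowed range: 14157000 Ω to 14443000 Ω.
14400000 ohms lies inside that range.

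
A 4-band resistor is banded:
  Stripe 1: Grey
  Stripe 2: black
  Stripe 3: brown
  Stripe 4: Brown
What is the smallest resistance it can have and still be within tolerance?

792 Ω

Grey → 8 (first significant figure)
Black → 0 (second significant figure)
Brown → ×10 multiplier
Brown → ±1% tolerance
80 × 10 = 800 Ω
Smallest = 800 × (1 − 1/100) = 792 Ω.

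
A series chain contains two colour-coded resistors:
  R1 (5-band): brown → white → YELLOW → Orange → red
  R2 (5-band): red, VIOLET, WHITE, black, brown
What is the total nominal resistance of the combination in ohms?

R1: brown, white, yellow → 194; orange ×10^3 → 194000 Ω.
R2: red, violet, white → 279; black ×1 → 279 Ω.
Series: 194000 + 279 = 194279 Ω.

194279 Ω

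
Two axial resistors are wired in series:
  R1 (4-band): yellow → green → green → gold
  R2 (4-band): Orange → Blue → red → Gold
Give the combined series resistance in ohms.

4503600 Ω

R1: yellow, green → 45; green ×10^5 → 4500000 Ω.
R2: orange, blue → 36; red ×10^2 → 3600 Ω.
Series: 4500000 + 3600 = 4503600 Ω.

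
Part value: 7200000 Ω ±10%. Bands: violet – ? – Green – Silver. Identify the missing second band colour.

7200000 Ω = 72 × 10^5.
The second band gives digit 2 of the significand, and 2 is red.

red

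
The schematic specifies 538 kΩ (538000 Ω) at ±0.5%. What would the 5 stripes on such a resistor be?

538000 Ω = 538 × 10^3.
5 → green
3 → orange
8 → grey
Multiplier 10^3 → orange.
±0.5% tolerance → green.

green, orange, grey, orange, green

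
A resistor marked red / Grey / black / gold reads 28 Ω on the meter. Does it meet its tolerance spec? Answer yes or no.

yes

Red → 2 (first significant figure)
Grey → 8 (second significant figure)
Black → ×1 multiplier
Gold → ±5% tolerance
28 × 1 = 28 Ω
Allowed range: 26.6 Ω to 29.4 Ω.
28 Ω lies inside that range.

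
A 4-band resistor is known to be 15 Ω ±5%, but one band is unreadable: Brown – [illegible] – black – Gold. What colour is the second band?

green

15 Ω = 15 × 10^0.
The second band gives digit 5 of the significand, and 5 is green.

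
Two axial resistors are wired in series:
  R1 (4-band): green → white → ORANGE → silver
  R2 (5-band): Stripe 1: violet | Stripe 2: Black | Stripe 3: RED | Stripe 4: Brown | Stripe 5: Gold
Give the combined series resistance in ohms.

66020 Ω

R1: green, white → 59; orange ×10^3 → 59000 Ω.
R2: violet, black, red → 702; brown ×10 → 7020 Ω.
Series: 59000 + 7020 = 66020 Ω.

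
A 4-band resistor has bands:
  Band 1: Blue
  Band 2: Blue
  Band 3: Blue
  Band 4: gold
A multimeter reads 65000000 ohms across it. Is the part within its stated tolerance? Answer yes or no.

Blue → 6 (first significant figure)
Blue → 6 (second significant figure)
Blue → ×10^6 multiplier
Gold → ±5% tolerance
66 × 1000000 = 66000000 Ω
Allowed range: 62700000 Ω to 69300000 Ω.
65000000 ohms lies inside that range.

yes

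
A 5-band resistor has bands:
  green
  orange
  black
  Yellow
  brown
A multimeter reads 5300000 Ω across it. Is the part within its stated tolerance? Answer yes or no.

Green → 5 (first significant figure)
Orange → 3 (second significant figure)
Black → 0 (third significant figure)
Yellow → ×10^4 multiplier
Brown → ±1% tolerance
530 × 10000 = 5300000 Ω
Allowed range: 5247000 Ω to 5353000 Ω.
5300000 Ω lies inside that range.

yes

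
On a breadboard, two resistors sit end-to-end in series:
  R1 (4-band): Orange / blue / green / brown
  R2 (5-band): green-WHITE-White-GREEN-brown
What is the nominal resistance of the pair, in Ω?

R1: orange, blue → 36; green ×10^5 → 3600000 Ω.
R2: green, white, white → 599; green ×10^5 → 59900000 Ω.
Series: 3600000 + 59900000 = 63500000 Ω.

63500000 Ω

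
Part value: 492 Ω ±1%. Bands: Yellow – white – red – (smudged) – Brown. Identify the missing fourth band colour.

black

492 Ω = 492 × 10^0.
The fourth band is the multiplier, 10^0, which is black.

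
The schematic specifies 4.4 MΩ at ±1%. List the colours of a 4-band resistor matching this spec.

4400000 Ω = 44 × 10^5.
4 → yellow
4 → yellow
Multiplier 10^5 → green.
±1% tolerance → brown.

yellow, yellow, green, brown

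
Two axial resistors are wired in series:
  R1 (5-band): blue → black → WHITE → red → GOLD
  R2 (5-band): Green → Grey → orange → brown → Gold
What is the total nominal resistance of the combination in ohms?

66730 Ω

R1: blue, black, white → 609; red ×10^2 → 60900 Ω.
R2: green, grey, orange → 583; brown ×10 → 5830 Ω.
Series: 60900 + 5830 = 66730 Ω.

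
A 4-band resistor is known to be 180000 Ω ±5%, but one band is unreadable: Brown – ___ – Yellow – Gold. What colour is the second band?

grey

180000 Ω = 18 × 10^4.
The second band gives digit 8 of the significand, and 8 is grey.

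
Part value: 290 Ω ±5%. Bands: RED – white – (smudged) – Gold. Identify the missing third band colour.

290 Ω = 29 × 10^1.
The third band is the multiplier, 10^1, which is brown.

brown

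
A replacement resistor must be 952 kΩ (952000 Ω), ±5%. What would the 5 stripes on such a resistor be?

952000 Ω = 952 × 10^3.
9 → white
5 → green
2 → red
Multiplier 10^3 → orange.
±5% tolerance → gold.

white, green, red, orange, gold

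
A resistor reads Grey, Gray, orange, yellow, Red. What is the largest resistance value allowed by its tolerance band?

Grey → 8 (first significant figure)
Grey → 8 (second significant figure)
Orange → 3 (third significant figure)
Yellow → ×10^4 multiplier
Red → ±2% tolerance
883 × 10000 = 8830000 Ω
Largest = 8830000 × (1 + 2/100) = 9006600 Ω.

9006600 Ω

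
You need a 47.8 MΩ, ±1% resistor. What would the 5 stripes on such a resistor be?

yellow, violet, grey, green, brown

47800000 Ω = 478 × 10^5.
4 → yellow
7 → violet
8 → grey
Multiplier 10^5 → green.
±1% tolerance → brown.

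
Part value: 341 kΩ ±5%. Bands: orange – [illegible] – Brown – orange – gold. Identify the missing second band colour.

341000 Ω = 341 × 10^3.
The second band gives digit 4 of the significand, and 4 is yellow.

yellow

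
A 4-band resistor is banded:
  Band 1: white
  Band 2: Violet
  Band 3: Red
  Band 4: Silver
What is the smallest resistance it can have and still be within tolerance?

8730 Ω

White → 9 (first significant figure)
Violet → 7 (second significant figure)
Red → ×10^2 multiplier
Silver → ±10% tolerance
97 × 100 = 9700 Ω
Smallest = 9700 × (1 − 10/100) = 8730 Ω.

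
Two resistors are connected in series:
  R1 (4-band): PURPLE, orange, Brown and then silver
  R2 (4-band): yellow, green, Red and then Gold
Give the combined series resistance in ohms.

5230 Ω

R1: violet, orange → 73; brown ×10 → 730 Ω.
R2: yellow, green → 45; red ×10^2 → 4500 Ω.
Series: 730 + 4500 = 5230 Ω.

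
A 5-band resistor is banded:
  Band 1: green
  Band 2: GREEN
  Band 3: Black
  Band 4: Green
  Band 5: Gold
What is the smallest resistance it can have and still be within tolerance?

Green → 5 (first significant figure)
Green → 5 (second significant figure)
Black → 0 (third significant figure)
Green → ×10^5 multiplier
Gold → ±5% tolerance
550 × 100000 = 55000000 Ω
Smallest = 55000000 × (1 − 5/100) = 52250000 Ω.

52250000 Ω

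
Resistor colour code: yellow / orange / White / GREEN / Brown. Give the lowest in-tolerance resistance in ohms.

43461000 Ω

Yellow → 4 (first significant figure)
Orange → 3 (second significant figure)
White → 9 (third significant figure)
Green → ×10^5 multiplier
Brown → ±1% tolerance
439 × 100000 = 43900000 Ω
Lowest = 43900000 × (1 − 1/100) = 43461000 Ω.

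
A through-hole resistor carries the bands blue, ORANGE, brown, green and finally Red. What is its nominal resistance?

Blue → 6 (first significant figure)
Orange → 3 (second significant figure)
Brown → 1 (third significant figure)
Green → ×10^5 multiplier
631 × 100000 = 63100000 Ω

63100000 Ω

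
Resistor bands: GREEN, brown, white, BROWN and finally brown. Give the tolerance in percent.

The last band, brown, is the tolerance band.
Brown corresponds to ±1%.

±1%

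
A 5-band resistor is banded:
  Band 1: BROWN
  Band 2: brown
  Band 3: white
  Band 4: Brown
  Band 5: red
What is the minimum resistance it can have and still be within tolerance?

Brown → 1 (first significant figure)
Brown → 1 (second significant figure)
White → 9 (third significant figure)
Brown → ×10 multiplier
Red → ±2% tolerance
119 × 10 = 1190 Ω
Minimum = 1190 × (1 − 2/100) = 1166.2 Ω.

1166.2 Ω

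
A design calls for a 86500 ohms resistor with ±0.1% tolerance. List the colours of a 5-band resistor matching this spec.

86500 Ω = 865 × 10^2.
8 → grey
6 → blue
5 → green
Multiplier 10^2 → red.
±0.1% tolerance → violet.

grey, blue, green, red, violet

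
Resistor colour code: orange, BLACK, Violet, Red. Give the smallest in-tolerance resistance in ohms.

294000000 Ω

Orange → 3 (first significant figure)
Black → 0 (second significant figure)
Violet → ×10^7 multiplier
Red → ±2% tolerance
30 × 10000000 = 300000000 Ω
Smallest = 300000000 × (1 − 2/100) = 294000000 Ω.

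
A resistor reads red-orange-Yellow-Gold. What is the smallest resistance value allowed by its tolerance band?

Red → 2 (first significant figure)
Orange → 3 (second significant figure)
Yellow → ×10^4 multiplier
Gold → ±5% tolerance
23 × 10000 = 230000 Ω
Smallest = 230000 × (1 − 5/100) = 218500 Ω.

218500 Ω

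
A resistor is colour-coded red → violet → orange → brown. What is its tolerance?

±1%

The last band, brown, is the tolerance band.
Brown corresponds to ±1%.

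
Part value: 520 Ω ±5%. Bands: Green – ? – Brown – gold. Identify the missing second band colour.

520 Ω = 52 × 10^1.
The second band gives digit 2 of the significand, and 2 is red.

red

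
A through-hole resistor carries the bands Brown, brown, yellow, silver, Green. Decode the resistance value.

Brown → 1 (first significant figure)
Brown → 1 (second significant figure)
Yellow → 4 (third significant figure)
Silver → ×0.01 multiplier
114 × 0.01 = 1.14 Ω

1.14 Ω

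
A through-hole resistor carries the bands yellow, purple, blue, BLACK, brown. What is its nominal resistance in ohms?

Yellow → 4 (first significant figure)
Violet → 7 (second significant figure)
Blue → 6 (third significant figure)
Black → ×1 multiplier
476 × 1 = 476 Ω

476 Ω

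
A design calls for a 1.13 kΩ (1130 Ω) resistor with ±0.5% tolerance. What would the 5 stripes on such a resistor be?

brown, brown, orange, brown, green

1130 Ω = 113 × 10^1.
1 → brown
1 → brown
3 → orange
Multiplier 10^1 → brown.
±0.5% tolerance → green.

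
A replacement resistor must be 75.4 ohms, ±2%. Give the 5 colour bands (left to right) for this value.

violet, green, yellow, gold, red

75.4 Ω = 754 × 10^-1.
7 → violet
5 → green
4 → yellow
Multiplier 10^-1 → gold.
±2% tolerance → red.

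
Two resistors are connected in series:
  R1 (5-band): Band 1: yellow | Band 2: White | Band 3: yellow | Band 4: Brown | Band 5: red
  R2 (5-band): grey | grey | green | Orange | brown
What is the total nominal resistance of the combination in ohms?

889940 Ω

R1: yellow, white, yellow → 494; brown ×10 → 4940 Ω.
R2: grey, grey, green → 885; orange ×10^3 → 885000 Ω.
Series: 4940 + 885000 = 889940 Ω.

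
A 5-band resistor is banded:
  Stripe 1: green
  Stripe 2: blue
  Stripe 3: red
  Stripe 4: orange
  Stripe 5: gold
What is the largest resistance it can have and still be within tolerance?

590100 Ω

Green → 5 (first significant figure)
Blue → 6 (second significant figure)
Red → 2 (third significant figure)
Orange → ×10^3 multiplier
Gold → ±5% tolerance
562 × 1000 = 562000 Ω
Largest = 562000 × (1 + 5/100) = 590100 Ω.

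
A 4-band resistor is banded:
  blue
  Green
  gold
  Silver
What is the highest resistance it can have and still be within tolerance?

7.15 Ω

Blue → 6 (first significant figure)
Green → 5 (second significant figure)
Gold → ×0.1 multiplier
Silver → ±10% tolerance
65 × 0.1 = 6.5 Ω
Highest = 6.5 × (1 + 10/100) = 7.15 Ω.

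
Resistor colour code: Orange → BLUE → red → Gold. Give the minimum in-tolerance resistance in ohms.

3420 Ω

Orange → 3 (first significant figure)
Blue → 6 (second significant figure)
Red → ×10^2 multiplier
Gold → ±5% tolerance
36 × 100 = 3600 Ω
Minimum = 3600 × (1 − 5/100) = 3420 Ω.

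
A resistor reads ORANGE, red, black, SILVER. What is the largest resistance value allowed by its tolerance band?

Orange → 3 (first significant figure)
Red → 2 (second significant figure)
Black → ×1 multiplier
Silver → ±10% tolerance
32 × 1 = 32 Ω
Largest = 32 × (1 + 10/100) = 35.2 Ω.

35.2 Ω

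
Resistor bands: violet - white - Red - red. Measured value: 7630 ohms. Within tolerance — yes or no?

no

Violet → 7 (first significant figure)
White → 9 (second significant figure)
Red → ×10^2 multiplier
Red → ±2% tolerance
79 × 100 = 7900 Ω
Allowed range: 7742 Ω to 8058 Ω.
7630 ohms lies outside that range.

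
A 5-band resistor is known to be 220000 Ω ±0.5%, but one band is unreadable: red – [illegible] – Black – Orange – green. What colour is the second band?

220000 Ω = 220 × 10^3.
The second band gives digit 2 of the significand, and 2 is red.

red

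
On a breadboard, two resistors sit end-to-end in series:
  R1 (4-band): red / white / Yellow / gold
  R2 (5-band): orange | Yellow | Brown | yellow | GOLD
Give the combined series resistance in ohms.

R1: red, white → 29; yellow ×10^4 → 290000 Ω.
R2: orange, yellow, brown → 341; yellow ×10^4 → 3410000 Ω.
Series: 290000 + 3410000 = 3700000 Ω.

3700000 Ω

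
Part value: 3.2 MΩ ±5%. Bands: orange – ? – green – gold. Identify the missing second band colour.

3200000 Ω = 32 × 10^5.
The second band gives digit 2 of the significand, and 2 is red.

red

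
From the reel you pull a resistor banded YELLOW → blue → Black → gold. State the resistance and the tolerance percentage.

46 Ω ±5%

Yellow → 4 (first significant figure)
Blue → 6 (second significant figure)
Black → ×1 multiplier
Gold → ±5% tolerance
46 × 1 = 46 Ω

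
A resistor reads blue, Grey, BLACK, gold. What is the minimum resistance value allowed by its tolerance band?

Blue → 6 (first significant figure)
Grey → 8 (second significant figure)
Black → ×1 multiplier
Gold → ±5% tolerance
68 × 1 = 68 Ω
Minimum = 68 × (1 − 5/100) = 64.6 Ω.

64.6 Ω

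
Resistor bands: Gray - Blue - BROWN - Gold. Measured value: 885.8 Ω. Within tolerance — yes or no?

Grey → 8 (first significant figure)
Blue → 6 (second significant figure)
Brown → ×10 multiplier
Gold → ±5% tolerance
86 × 10 = 860 Ω
Allowed range: 817 Ω to 903 Ω.
885.8 Ω lies inside that range.

yes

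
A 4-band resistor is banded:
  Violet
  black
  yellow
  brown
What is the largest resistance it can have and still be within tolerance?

Violet → 7 (first significant figure)
Black → 0 (second significant figure)
Yellow → ×10^4 multiplier
Brown → ±1% tolerance
70 × 10000 = 700000 Ω
Largest = 700000 × (1 + 1/100) = 707000 Ω.

707000 Ω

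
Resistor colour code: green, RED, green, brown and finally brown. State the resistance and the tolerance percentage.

Green → 5 (first significant figure)
Red → 2 (second significant figure)
Green → 5 (third significant figure)
Brown → ×10 multiplier
Brown → ±1% tolerance
525 × 10 = 5250 Ω

5250 Ω ±1%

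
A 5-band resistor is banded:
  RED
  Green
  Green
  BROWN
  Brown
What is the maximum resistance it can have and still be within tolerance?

2575.5 Ω

Red → 2 (first significant figure)
Green → 5 (second significant figure)
Green → 5 (third significant figure)
Brown → ×10 multiplier
Brown → ±1% tolerance
255 × 10 = 2550 Ω
Maximum = 2550 × (1 + 1/100) = 2575.5 Ω.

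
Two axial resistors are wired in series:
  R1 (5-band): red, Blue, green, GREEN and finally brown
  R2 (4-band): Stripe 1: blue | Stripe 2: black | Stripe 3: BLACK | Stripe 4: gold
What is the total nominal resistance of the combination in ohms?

R1: red, blue, green → 265; green ×10^5 → 26500000 Ω.
R2: blue, black → 60; black ×1 → 60 Ω.
Series: 26500000 + 60 = 26500060 Ω.

26500060 Ω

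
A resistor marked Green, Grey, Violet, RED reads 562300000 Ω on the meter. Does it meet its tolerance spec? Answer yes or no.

no

Green → 5 (first significant figure)
Grey → 8 (second significant figure)
Violet → ×10^7 multiplier
Red → ±2% tolerance
58 × 10000000 = 580000000 Ω
Allowed range: 568400000 Ω to 591600000 Ω.
562300000 Ω lies outside that range.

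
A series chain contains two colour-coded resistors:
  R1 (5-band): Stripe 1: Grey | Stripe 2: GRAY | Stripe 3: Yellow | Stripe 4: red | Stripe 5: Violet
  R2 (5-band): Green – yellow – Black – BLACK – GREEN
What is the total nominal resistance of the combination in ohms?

R1: grey, grey, yellow → 884; red ×10^2 → 88400 Ω.
R2: green, yellow, black → 540; black ×1 → 540 Ω.
Series: 88400 + 540 = 88940 Ω.

88940 Ω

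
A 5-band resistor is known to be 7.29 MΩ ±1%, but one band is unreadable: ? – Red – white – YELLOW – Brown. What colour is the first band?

7290000 Ω = 729 × 10^4.
The first band gives digit 7 of the significand, and 7 is violet.

violet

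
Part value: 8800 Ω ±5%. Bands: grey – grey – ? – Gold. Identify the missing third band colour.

red

8800 Ω = 88 × 10^2.
The third band is the multiplier, 10^2, which is red.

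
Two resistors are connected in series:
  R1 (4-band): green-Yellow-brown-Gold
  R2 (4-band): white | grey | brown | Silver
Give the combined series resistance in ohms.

R1: green, yellow → 54; brown ×10 → 540 Ω.
R2: white, grey → 98; brown ×10 → 980 Ω.
Series: 540 + 980 = 1520 Ω.

1520 Ω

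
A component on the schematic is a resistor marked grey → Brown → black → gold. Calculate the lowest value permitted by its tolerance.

Grey → 8 (first significant figure)
Brown → 1 (second significant figure)
Black → ×1 multiplier
Gold → ±5% tolerance
81 × 1 = 81 Ω
Lowest = 81 × (1 − 5/100) = 76.95 Ω.

76.95 Ω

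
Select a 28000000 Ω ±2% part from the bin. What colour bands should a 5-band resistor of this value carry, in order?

red, grey, black, green, red

28000000 Ω = 280 × 10^5.
2 → red
8 → grey
0 → black
Multiplier 10^5 → green.
±2% tolerance → red.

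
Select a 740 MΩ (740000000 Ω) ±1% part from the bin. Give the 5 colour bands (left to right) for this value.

violet, yellow, black, blue, brown

740000000 Ω = 740 × 10^6.
7 → violet
4 → yellow
0 → black
Multiplier 10^6 → blue.
±1% tolerance → brown.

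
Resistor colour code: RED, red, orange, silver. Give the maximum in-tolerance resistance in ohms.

Red → 2 (first significant figure)
Red → 2 (second significant figure)
Orange → ×10^3 multiplier
Silver → ±10% tolerance
22 × 1000 = 22000 Ω
Maximum = 22000 × (1 + 10/100) = 24200 Ω.

24200 Ω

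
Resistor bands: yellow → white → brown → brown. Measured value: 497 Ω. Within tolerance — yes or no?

Yellow → 4 (first significant figure)
White → 9 (second significant figure)
Brown → ×10 multiplier
Brown → ±1% tolerance
49 × 10 = 490 Ω
Allowed range: 485.1 Ω to 494.9 Ω.
497 Ω lies outside that range.

no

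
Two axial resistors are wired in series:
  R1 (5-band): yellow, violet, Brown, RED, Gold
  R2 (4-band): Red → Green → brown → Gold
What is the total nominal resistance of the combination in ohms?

47350 Ω

R1: yellow, violet, brown → 471; red ×10^2 → 47100 Ω.
R2: red, green → 25; brown ×10 → 250 Ω.
Series: 47100 + 250 = 47350 Ω.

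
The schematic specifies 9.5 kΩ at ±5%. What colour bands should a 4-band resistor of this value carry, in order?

9500 Ω = 95 × 10^2.
9 → white
5 → green
Multiplier 10^2 → red.
±5% tolerance → gold.

white, green, red, gold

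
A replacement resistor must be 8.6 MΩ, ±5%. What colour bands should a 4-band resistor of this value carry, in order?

8600000 Ω = 86 × 10^5.
8 → grey
6 → blue
Multiplier 10^5 → green.
±5% tolerance → gold.

grey, blue, green, gold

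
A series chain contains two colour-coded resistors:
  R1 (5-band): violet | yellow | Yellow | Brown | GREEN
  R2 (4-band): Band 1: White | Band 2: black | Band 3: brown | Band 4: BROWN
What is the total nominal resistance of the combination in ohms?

8340 Ω

R1: violet, yellow, yellow → 744; brown ×10 → 7440 Ω.
R2: white, black → 90; brown ×10 → 900 Ω.
Series: 7440 + 900 = 8340 Ω.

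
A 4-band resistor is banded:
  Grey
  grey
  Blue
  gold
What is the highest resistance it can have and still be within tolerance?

92400000 Ω

Grey → 8 (first significant figure)
Grey → 8 (second significant figure)
Blue → ×10^6 multiplier
Gold → ±5% tolerance
88 × 1000000 = 88000000 Ω
Highest = 88000000 × (1 + 5/100) = 92400000 Ω.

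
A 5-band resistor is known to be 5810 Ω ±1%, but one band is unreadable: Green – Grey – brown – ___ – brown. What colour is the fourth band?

brown

5810 Ω = 581 × 10^1.
The fourth band is the multiplier, 10^1, which is brown.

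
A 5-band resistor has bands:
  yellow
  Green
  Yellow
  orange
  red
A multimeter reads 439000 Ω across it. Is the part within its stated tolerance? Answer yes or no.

Yellow → 4 (first significant figure)
Green → 5 (second significant figure)
Yellow → 4 (third significant figure)
Orange → ×10^3 multiplier
Red → ±2% tolerance
454 × 1000 = 454000 Ω
Allowed range: 444920 Ω to 463080 Ω.
439000 Ω lies outside that range.

no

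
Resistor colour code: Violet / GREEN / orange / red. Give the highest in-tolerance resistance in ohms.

Violet → 7 (first significant figure)
Green → 5 (second significant figure)
Orange → ×10^3 multiplier
Red → ±2% tolerance
75 × 1000 = 75000 Ω
Highest = 75000 × (1 + 2/100) = 76500 Ω.

76500 Ω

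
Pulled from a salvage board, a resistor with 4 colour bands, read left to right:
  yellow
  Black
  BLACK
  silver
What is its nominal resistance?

40 Ω

Yellow → 4 (first significant figure)
Black → 0 (second significant figure)
Black → ×1 multiplier
40 × 1 = 40 Ω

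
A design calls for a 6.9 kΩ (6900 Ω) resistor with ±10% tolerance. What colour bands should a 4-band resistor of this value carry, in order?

6900 Ω = 69 × 10^2.
6 → blue
9 → white
Multiplier 10^2 → red.
±10% tolerance → silver.

blue, white, red, silver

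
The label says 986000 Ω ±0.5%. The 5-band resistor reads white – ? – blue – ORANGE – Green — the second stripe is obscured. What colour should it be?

986000 Ω = 986 × 10^3.
The second band gives digit 8 of the significand, and 8 is grey.

grey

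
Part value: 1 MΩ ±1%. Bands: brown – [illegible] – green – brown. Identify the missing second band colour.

black

1000000 Ω = 10 × 10^5.
The second band gives digit 0 of the significand, and 0 is black.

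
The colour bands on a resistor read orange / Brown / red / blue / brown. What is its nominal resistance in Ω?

Orange → 3 (first significant figure)
Brown → 1 (second significant figure)
Red → 2 (third significant figure)
Blue → ×10^6 multiplier
312 × 1000000 = 312000000 Ω

312000000 Ω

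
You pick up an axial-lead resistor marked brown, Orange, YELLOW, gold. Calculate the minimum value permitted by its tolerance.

Brown → 1 (first significant figure)
Orange → 3 (second significant figure)
Yellow → ×10^4 multiplier
Gold → ±5% tolerance
13 × 10000 = 130000 Ω
Minimum = 130000 × (1 − 5/100) = 123500 Ω.

123500 Ω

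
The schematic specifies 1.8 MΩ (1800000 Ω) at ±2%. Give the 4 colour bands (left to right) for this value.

1800000 Ω = 18 × 10^5.
1 → brown
8 → grey
Multiplier 10^5 → green.
±2% tolerance → red.

brown, grey, green, red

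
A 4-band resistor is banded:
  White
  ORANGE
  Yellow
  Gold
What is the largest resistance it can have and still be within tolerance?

White → 9 (first significant figure)
Orange → 3 (second significant figure)
Yellow → ×10^4 multiplier
Gold → ±5% tolerance
93 × 10000 = 930000 Ω
Largest = 930000 × (1 + 5/100) = 976500 Ω.

976500 Ω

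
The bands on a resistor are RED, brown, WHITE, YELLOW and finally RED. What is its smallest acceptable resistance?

Red → 2 (first significant figure)
Brown → 1 (second significant figure)
White → 9 (third significant figure)
Yellow → ×10^4 multiplier
Red → ±2% tolerance
219 × 10000 = 2190000 Ω
Smallest = 2190000 × (1 − 2/100) = 2146200 Ω.

2146200 Ω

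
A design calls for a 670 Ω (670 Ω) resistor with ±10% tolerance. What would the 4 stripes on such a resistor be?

670 Ω = 67 × 10^1.
6 → blue
7 → violet
Multiplier 10^1 → brown.
±10% tolerance → silver.

blue, violet, brown, silver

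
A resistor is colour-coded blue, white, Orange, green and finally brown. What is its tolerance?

±1%

The last band, brown, is the tolerance band.
Brown corresponds to ±1%.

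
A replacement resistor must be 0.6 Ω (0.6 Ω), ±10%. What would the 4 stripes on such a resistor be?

blue, black, silver, silver

0.6 Ω = 60 × 10^-2.
6 → blue
0 → black
Multiplier 10^-2 → silver.
±10% tolerance → silver.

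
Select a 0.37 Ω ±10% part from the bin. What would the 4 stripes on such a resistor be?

orange, violet, silver, silver

0.37 Ω = 37 × 10^-2.
3 → orange
7 → violet
Multiplier 10^-2 → silver.
±10% tolerance → silver.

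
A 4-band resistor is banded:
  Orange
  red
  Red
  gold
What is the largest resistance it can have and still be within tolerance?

3360 Ω

Orange → 3 (first significant figure)
Red → 2 (second significant figure)
Red → ×10^2 multiplier
Gold → ±5% tolerance
32 × 100 = 3200 Ω
Largest = 3200 × (1 + 5/100) = 3360 Ω.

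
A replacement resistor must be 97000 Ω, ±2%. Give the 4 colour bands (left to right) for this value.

97000 Ω = 97 × 10^3.
9 → white
7 → violet
Multiplier 10^3 → orange.
±2% tolerance → red.

white, violet, orange, red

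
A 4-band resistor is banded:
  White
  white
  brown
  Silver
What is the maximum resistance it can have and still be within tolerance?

White → 9 (first significant figure)
White → 9 (second significant figure)
Brown → ×10 multiplier
Silver → ±10% tolerance
99 × 10 = 990 Ω
Maximum = 990 × (1 + 10/100) = 1089 Ω.

1089 Ω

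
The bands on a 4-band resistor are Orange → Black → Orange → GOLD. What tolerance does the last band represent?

±5%

The last band, gold, is the tolerance band.
Gold corresponds to ±5%.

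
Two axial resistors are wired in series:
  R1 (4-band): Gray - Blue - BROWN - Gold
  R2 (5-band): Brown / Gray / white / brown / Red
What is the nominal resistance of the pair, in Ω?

R1: grey, blue → 86; brown ×10 → 860 Ω.
R2: brown, grey, white → 189; brown ×10 → 1890 Ω.
Series: 860 + 1890 = 2750 Ω.

2750 Ω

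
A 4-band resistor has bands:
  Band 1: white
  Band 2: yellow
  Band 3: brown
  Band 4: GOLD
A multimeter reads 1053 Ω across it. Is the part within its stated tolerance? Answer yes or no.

White → 9 (first significant figure)
Yellow → 4 (second significant figure)
Brown → ×10 multiplier
Gold → ±5% tolerance
94 × 10 = 940 Ω
Allowed range: 893 Ω to 987 Ω.
1053 Ω lies outside that range.

no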